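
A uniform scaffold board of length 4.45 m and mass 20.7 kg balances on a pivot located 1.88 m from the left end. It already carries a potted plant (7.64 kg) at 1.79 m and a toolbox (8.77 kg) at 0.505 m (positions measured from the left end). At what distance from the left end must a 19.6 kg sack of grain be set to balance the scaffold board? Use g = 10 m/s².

Choose the pivot (at 1.88 m from the left end) as the axis so the support reaction has zero arm there.
Beam weight: 20.7 × 10 = 207 N down at 2.225 m → arm 0.345 m, τ = 207 × 0.345 = 71.41 N·m clockwise.
Potted plant: 7.64 × 10 = 76.4 N down at 1.79 m → arm 0.09 m, τ = 76.4 × 0.09 = 6.876 N·m counterclockwise.
Toolbox: 8.77 × 10 = 87.7 N down at 0.505 m → arm 1.375 m, τ = 87.7 × 1.375 = 120.6 N·m counterclockwise.
Net moment of existing loads = 56.07 N·m counterclockwise.
The sack of grain weighs 19.6 × 10 = 196 N and must supply an equal clockwise moment, so its lever arm about the pivot is 56.07 / 196 = 0.286 m.
That puts it at 1.88 + 0.286 = 2.17 m from the left end.

x ≈ 2.17 m from the left end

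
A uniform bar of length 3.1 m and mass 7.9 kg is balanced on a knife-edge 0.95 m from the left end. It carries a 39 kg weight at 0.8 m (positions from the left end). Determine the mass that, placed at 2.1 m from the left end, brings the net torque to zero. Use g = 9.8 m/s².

m ≈ 0.965 kg

Take moments about the knife-edge (at 0.95 m from the left end).
Beam weight: 7.9 × 9.8 = 77.42 N down at 1.55 m → arm 0.6 m, τ = 77.42 × 0.6 = 46.45 N·m clockwise.
Weight: 39 × 9.8 = 382.2 N down at 0.8 m → arm 0.15 m, τ = 382.2 × 0.15 = 57.33 N·m counterclockwise.
Net moment of known loads = 10.88 N·m counterclockwise.
An unknown mass m at 2.1 m has arm 1.15 m; its moment is m·g·1.15 clockwise.
Στ = 0 ⇒ m × 9.8 × 1.15 = 10.88 ⇒ m = 10.88 / (9.8 × 1.15) = 0.965 kg.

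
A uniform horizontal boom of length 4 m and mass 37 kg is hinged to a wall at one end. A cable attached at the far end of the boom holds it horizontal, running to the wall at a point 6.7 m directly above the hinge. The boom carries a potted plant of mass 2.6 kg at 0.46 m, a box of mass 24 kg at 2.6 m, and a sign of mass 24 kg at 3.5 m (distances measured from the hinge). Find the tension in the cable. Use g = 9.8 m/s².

T ≈ 632 N

Choose the hinge as the axis so the unknown hinge reaction has zero arm there.
Beam weight: 37 × 9.8 = 362.6 N down at 2 m → arm 2 m, τ = 362.6 × 2 = 725.2 N·m clockwise.
Potted plant: 2.6 × 9.8 = 25.48 N down at 0.46 m → arm 0.46 m, τ = 25.48 × 0.46 = 11.72 N·m clockwise.
Box: 24 × 9.8 = 235.2 N down at 2.6 m → arm 2.6 m, τ = 235.2 × 2.6 = 611.5 N·m clockwise.
Sign: 24 × 9.8 = 235.2 N down at 3.5 m → arm 3.5 m, τ = 235.2 × 3.5 = 823.2 N·m clockwise.
Total clockwise load moment = 2172 N·m.
The cable tension T acts at 4 m; only its component perpendicular to the boom, T sinθ, produces torque. sinθ = h/√(h²+d²) = 6.7/√(6.7²+4²) = 0.8586.
For rotational equilibrium, T × 4 × 0.8586 = 2172, so T = 2172 / 3.434 = 632 N.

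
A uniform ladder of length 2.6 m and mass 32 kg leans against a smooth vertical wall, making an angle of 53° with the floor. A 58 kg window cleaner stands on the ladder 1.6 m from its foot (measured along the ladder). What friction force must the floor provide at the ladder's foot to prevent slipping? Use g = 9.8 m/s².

Taking torques about the foot of the ladder:
Ladder weight 32×9.8 = 313.6 N acts at 1.3 m along the ladder; its horizontal arm is 1.3·cos53° = 0.7824 m → τ = 245.4 N·m clockwise.
Window cleaner: 58×9.8 = 568.4 N at 1.6 m → arm 0.9629 m → τ = 547.3 N·m clockwise.
Wall normal N acts horizontally at the top; its moment arm is the height L sinθ = 2.6·sin53° = 2.076 m, counterclockwise.
Setting net torque to zero: N × 2.076 = 792.7 → N = 382 N.
ΣFx = 0: friction at the foot balances the wall's push, so f = N_wall = 382 N.

f ≈ 382 N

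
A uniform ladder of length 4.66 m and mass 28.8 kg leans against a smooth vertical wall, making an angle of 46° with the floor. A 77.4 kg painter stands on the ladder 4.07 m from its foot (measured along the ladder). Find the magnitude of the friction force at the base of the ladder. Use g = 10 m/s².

Take moments about the foot of the ladder.
Ladder weight 28.8×10 = 288 N acts at 2.33 m along the ladder; its horizontal arm is 2.33·cos46° = 1.619 m → τ = 466.3 N·m clockwise.
Painter: 77.4×10 = 774 N at 4.07 m → arm 2.827 m → τ = 2188 N·m clockwise.
Wall normal N acts horizontally at the top; its moment arm is the height L sinθ = 4.66·sin46° = 3.352 m, counterclockwise.
Στ = 0 ⇒ N × 3.352 = 2654 ⇒ N = 792 N.
ΣFx = 0: friction at the foot balances the wall's push, so f = N_wall = 792 N.

f ≈ 792 N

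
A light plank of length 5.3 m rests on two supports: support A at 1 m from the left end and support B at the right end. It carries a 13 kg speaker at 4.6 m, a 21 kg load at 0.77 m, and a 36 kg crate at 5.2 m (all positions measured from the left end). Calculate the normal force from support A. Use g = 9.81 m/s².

R_A ≈ 246 N

Take moments about support B.
Speaker: 13 × 9.81 = 127.5 N down at 4.6 m → arm 0.7 m, τ = 127.5 × 0.7 = 89.25 N·m counterclockwise.
Load: 21 × 9.81 = 206 N down at 0.77 m → arm 4.53 m, τ = 206 × 4.53 = 933.2 N·m counterclockwise.
Crate: 36 × 9.81 = 353.2 N down at 5.2 m → arm 0.1 m, τ = 353.2 × 0.1 = 35.32 N·m counterclockwise.
Net load moment about support B = 1058 N·m counterclockwise.
Reaction R at support A is upward at 1 m, arm 4.3 m → moment R × 4.3 clockwise.
For rotational equilibrium, R × 4.3 = 1058, so R = 246 N.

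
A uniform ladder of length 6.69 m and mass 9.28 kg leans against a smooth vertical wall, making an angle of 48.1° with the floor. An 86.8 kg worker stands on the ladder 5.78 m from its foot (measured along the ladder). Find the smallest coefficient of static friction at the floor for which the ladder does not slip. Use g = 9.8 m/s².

μ_min ≈ 0.744

Choose the foot of the ladder as the axis so the floor normal and friction both act there and drop out.
Ladder weight 9.28×9.8 = 90.94 N acts at 3.345 m along the ladder; its horizontal arm is 3.345·cos48.1° = 2.234 m → τ = 203.2 N·m clockwise.
Worker: 86.8×9.8 = 850.6 N at 5.78 m → arm 3.86 m → τ = 3283 N·m clockwise.
Wall normal N acts horizontally at the top; its moment arm is the height L sinθ = 6.69·sin48.1° = 4.979 m, counterclockwise.
For rotational equilibrium, N × 4.979 = 3486, so N = 700.1 N.
ΣFx = 0 ⇒ f = N_wall = 700.1 N. ΣFy = 0 ⇒ N_floor = 941.5 N.
μ_min = f / N_floor = 700.1 / 941.5 = 0.744.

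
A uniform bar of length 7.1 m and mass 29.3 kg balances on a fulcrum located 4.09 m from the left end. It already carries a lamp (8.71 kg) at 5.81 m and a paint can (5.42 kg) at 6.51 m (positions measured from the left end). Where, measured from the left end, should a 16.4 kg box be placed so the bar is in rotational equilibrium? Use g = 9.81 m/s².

x ≈ 3.34 m from the left end

Take moments about the fulcrum (at 4.09 m from the left end).
Beam weight: 29.3 × 9.81 = 287.4 N down at 3.55 m → arm 0.54 m, τ = 287.4 × 0.54 = 155.2 N·m counterclockwise.
Lamp: 8.71 × 9.81 = 85.45 N down at 5.81 m → arm 1.72 m, τ = 85.45 × 1.72 = 147 N·m clockwise.
Paint can: 5.42 × 9.81 = 53.17 N down at 6.51 m → arm 2.42 m, τ = 53.17 × 2.42 = 128.7 N·m clockwise.
Net moment of existing loads = 120.5 N·m clockwise.
The box weighs 16.4 × 9.81 = 160.9 N and must supply an equal counterclockwise moment, so its lever arm about the fulcrum is 120.5 / 160.9 = 0.749 m.
That puts it at 4.09 − 0.749 = 3.34 m from the left end.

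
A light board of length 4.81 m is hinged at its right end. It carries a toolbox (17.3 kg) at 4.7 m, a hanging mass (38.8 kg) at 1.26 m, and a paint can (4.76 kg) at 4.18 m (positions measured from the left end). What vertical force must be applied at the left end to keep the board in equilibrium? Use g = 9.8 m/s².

F ≈ 291 N

Choose the right end as the axis so the unknown pivot reaction has zero arm there.
Toolbox: 17.3 × 9.8 = 169.5 N down at 4.7 m → arm 0.11 m, τ = 169.5 × 0.11 = 18.64 N·m counterclockwise.
Hanging mass: 38.8 × 9.8 = 380.2 N down at 1.26 m → arm 3.55 m, τ = 380.2 × 3.55 = 1350 N·m counterclockwise.
Paint can: 4.76 × 9.8 = 46.65 N down at 4.18 m → arm 0.63 m, τ = 46.65 × 0.63 = 29.39 N·m counterclockwise.
Net moment of the loads = 1398 N·m counterclockwise.
The upward force F acts at the left end, arm 4.81 m, giving F × 4.81 clockwise.
Balancing moments: F × 4.81 = 1398, giving F = 1398 / 4.81 = 291 N.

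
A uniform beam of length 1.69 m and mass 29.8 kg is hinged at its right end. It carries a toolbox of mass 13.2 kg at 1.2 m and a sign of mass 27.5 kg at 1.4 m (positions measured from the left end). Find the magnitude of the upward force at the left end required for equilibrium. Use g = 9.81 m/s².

F ≈ 230 N

Taking torques about the right end:
Beam weight: 29.8 × 9.81 = 292.3 N down at 0.845 m → arm 0.845 m, τ = 292.3 × 0.845 = 247 N·m counterclockwise.
Toolbox: 13.2 × 9.81 = 129.5 N down at 1.2 m → arm 0.49 m, τ = 129.5 × 0.49 = 63.45 N·m counterclockwise.
Sign: 27.5 × 9.81 = 269.8 N down at 1.4 m → arm 0.29 m, τ = 269.8 × 0.29 = 78.24 N·m counterclockwise.
Net moment of the loads = 388.7 N·m counterclockwise.
The upward force F acts at the left end, arm 1.69 m, giving F × 1.69 clockwise.
For rotational equilibrium, F × 1.69 = 388.7, so F = 388.7 / 1.69 = 230 N.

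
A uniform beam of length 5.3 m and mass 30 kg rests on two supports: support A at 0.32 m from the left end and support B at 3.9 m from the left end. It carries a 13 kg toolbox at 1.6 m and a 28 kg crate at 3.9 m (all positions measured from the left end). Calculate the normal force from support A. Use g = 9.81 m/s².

R_A ≈ 185 N

About support B:
Beam weight: 30 × 9.81 = 294.3 N down at 2.65 m → arm 1.25 m, τ = 294.3 × 1.25 = 367.9 N·m counterclockwise.
Toolbox: 13 × 9.81 = 127.5 N down at 1.6 m → arm 2.3 m, τ = 127.5 × 2.3 = 293.2 N·m counterclockwise.
Crate: acts at the support B, moment arm 0 → no torque.
Net load moment about support B = 661.1 N·m counterclockwise.
Reaction R at support A is upward at 0.32 m, arm 3.58 m → moment R × 3.58 clockwise.
Balancing moments: R × 3.58 = 661.1, giving R = 185 N.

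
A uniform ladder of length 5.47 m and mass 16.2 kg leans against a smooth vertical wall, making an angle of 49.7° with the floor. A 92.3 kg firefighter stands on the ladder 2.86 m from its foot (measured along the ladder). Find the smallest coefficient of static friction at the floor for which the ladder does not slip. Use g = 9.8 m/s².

Sum moments about the foot of the ladder (the floor normal and friction both act there and drop out).
Ladder weight 16.2×9.8 = 158.8 N acts at 2.735 m along the ladder; its horizontal arm is 2.735·cos49.7° = 1.769 m → τ = 280.9 N·m clockwise.
Firefighter: 92.3×9.8 = 904.5 N at 2.86 m → arm 1.85 m → τ = 1673 N·m clockwise.
Wall normal N acts horizontally at the top; its moment arm is the height L sinθ = 5.47·sin49.7° = 4.172 m, counterclockwise.
Setting net torque to zero: N × 4.172 = 1954 → N = 468.4 N.
ΣFx = 0 ⇒ f = N_wall = 468.4 N. ΣFy = 0 ⇒ N_floor = 1063 N.
μ_min = f / N_floor = 468.4 / 1063 = 0.441.

μ_min ≈ 0.441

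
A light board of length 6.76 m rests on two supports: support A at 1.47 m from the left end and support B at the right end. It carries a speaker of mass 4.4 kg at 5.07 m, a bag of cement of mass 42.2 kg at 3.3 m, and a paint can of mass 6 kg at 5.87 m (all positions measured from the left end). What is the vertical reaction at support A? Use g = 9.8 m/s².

R_A ≈ 294 N

Sum moments about support B (its reaction then has zero moment arm).
Speaker: 4.4 × 9.8 = 43.12 N down at 5.07 m → arm 1.69 m, τ = 43.12 × 1.69 = 72.87 N·m counterclockwise.
Bag of cement: 42.2 × 9.8 = 413.6 N down at 3.3 m → arm 3.46 m, τ = 413.6 × 3.46 = 1431 N·m counterclockwise.
Paint can: 6 × 9.8 = 58.8 N down at 5.87 m → arm 0.89 m, τ = 58.8 × 0.89 = 52.33 N·m counterclockwise.
Net load moment about support B = 1556 N·m counterclockwise.
Reaction R at support A is upward at 1.47 m, arm 5.29 m → moment R × 5.29 clockwise.
For rotational equilibrium, R × 5.29 = 1556, so R = 294 N.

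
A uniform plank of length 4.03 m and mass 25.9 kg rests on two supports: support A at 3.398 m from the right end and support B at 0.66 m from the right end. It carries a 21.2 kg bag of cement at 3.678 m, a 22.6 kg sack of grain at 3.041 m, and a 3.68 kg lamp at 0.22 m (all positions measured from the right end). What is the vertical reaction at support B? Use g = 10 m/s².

R_B ≈ 181 N

About support A:
Beam weight: 25.9 × 10 = 259 N down at 2.015 m → arm 1.383 m, τ = 259 × 1.383 = 358.2 N·m clockwise.
Bag of cement: 21.2 × 10 = 212 N down at 3.678 m → arm 0.28 m, τ = 212 × 0.28 = 59.36 N·m counterclockwise.
Sack of grain: 22.6 × 10 = 226 N down at 3.041 m → arm 0.357 m, τ = 226 × 0.357 = 80.68 N·m clockwise.
Lamp: 3.68 × 10 = 36.8 N down at 0.22 m → arm 3.178 m, τ = 36.8 × 3.178 = 117 N·m clockwise.
Net load moment about support A = 496.5 N·m clockwise.
Reaction R at support B is upward at 0.66 m, arm 2.738 m → moment R × 2.738 counterclockwise.
Balancing moments: R × 2.738 = 496.5, giving R = 181 N.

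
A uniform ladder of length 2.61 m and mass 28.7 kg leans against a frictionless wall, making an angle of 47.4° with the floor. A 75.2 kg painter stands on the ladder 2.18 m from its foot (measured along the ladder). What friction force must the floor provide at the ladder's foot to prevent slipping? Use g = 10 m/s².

f ≈ 710 N

Choose the foot of the ladder as the axis so the floor normal and friction both act there and drop out.
Ladder weight 28.7×10 = 287 N acts at 1.305 m along the ladder; its horizontal arm is 1.305·cos47.4° = 0.8833 m → τ = 253.5 N·m clockwise.
Painter: 75.2×10 = 752 N at 2.18 m → arm 1.476 m → τ = 1110 N·m clockwise.
Wall normal N acts horizontally at the top; its moment arm is the height L sinθ = 2.61·sin47.4° = 1.921 m, counterclockwise.
Στ = 0 ⇒ N × 1.921 = 1364 ⇒ N = 710 N.
ΣFx = 0: friction at the foot balances the wall's push, so f = N_wall = 710 N.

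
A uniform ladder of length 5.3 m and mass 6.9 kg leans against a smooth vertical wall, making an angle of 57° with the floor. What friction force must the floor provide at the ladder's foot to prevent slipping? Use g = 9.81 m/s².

f ≈ 22 N

About the foot of the ladder:
Ladder weight 6.9×9.81 = 67.69 N acts at 2.65 m along the ladder; its horizontal arm is 2.65·cos57° = 1.443 m → τ = 97.68 N·m clockwise.
Wall normal N acts horizontally at the top; its moment arm is the height L sinθ = 5.3·sin57° = 4.445 m, counterclockwise.
For rotational equilibrium, N × 4.445 = 97.68, so N = 22 N.
ΣFx = 0: friction at the foot balances the wall's push, so f = N_wall = 22 N.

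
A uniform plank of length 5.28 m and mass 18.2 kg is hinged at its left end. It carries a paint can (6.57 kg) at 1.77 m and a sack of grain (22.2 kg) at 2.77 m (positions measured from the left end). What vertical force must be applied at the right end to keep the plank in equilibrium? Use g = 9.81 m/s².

About the left end:
Beam weight: 18.2 × 9.81 = 178.5 N down at 2.64 m → arm 2.64 m, τ = 178.5 × 2.64 = 471.2 N·m clockwise.
Paint can: 6.57 × 9.81 = 64.45 N down at 1.77 m → arm 1.77 m, τ = 64.45 × 1.77 = 114.1 N·m clockwise.
Sack of grain: 22.2 × 9.81 = 217.8 N down at 2.77 m → arm 2.77 m, τ = 217.8 × 2.77 = 603.3 N·m clockwise.
Net moment of the loads = 1189 N·m clockwise.
The upward force F acts at the right end, arm 5.28 m, giving F × 5.28 counterclockwise.
Balancing moments: F × 5.28 = 1189, giving F = 1189 / 5.28 = 225 N.

F ≈ 225 N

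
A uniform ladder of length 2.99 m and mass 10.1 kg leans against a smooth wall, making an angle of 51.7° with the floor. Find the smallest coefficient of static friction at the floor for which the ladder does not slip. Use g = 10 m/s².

μ_min ≈ 0.395

About the foot of the ladder:
Ladder weight 10.1×10 = 101 N acts at 1.495 m along the ladder; its horizontal arm is 1.495·cos51.7° = 0.9266 m → τ = 93.59 N·m clockwise.
Wall normal N acts horizontally at the top; its moment arm is the height L sinθ = 2.99·sin51.7° = 2.346 m, counterclockwise.
Setting net torque to zero: N × 2.346 = 93.59 → N = 39.89 N.
ΣFx = 0 ⇒ f = N_wall = 39.89 N. ΣFy = 0 ⇒ N_floor = 101 N.
μ_min = f / N_floor = 39.89 / 101 = 0.395.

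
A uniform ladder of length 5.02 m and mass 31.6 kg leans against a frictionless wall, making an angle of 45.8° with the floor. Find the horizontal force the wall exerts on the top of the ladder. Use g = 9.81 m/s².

N_wall ≈ 151 N

Take moments about the foot of the ladder.
Ladder weight 31.6×9.81 = 310 N acts at 2.51 m along the ladder; its horizontal arm is 2.51·cos45.8° = 1.75 m → τ = 542.5 N·m clockwise.
Wall normal N acts horizontally at the top; its moment arm is the height L sinθ = 5.02·sin45.8° = 3.599 m, counterclockwise.
For rotational equilibrium, N × 3.599 = 542.5, so N = 151 N.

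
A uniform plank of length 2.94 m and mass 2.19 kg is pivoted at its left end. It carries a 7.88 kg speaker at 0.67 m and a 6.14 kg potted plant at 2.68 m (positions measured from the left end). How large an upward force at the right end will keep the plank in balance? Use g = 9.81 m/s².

F ≈ 83.3 N

Taking torques about the left end:
Beam weight: 2.19 × 9.81 = 21.48 N down at 1.47 m → arm 1.47 m, τ = 21.48 × 1.47 = 31.58 N·m clockwise.
Speaker: 7.88 × 9.81 = 77.3 N down at 0.67 m → arm 0.67 m, τ = 77.3 × 0.67 = 51.79 N·m clockwise.
Potted plant: 6.14 × 9.81 = 60.23 N down at 2.68 m → arm 2.68 m, τ = 60.23 × 2.68 = 161.4 N·m clockwise.
Net moment of the loads = 244.8 N·m clockwise.
The upward force F acts at the right end, arm 2.94 m, giving F × 2.94 counterclockwise.
Balancing moments: F × 2.94 = 244.8, giving F = 244.8 / 2.94 = 83.3 N.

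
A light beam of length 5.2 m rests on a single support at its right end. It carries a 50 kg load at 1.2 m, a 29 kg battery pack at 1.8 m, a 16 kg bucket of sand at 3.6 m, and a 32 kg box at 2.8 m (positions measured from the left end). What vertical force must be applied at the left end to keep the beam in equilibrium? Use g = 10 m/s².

Choose the right end as the axis so the unknown pivot reaction has zero arm there.
Load: 50 × 10 = 500 N down at 1.2 m → arm 4 m, τ = 500 × 4 = 2000 N·m counterclockwise.
Battery pack: 29 × 10 = 290 N down at 1.8 m → arm 3.4 m, τ = 290 × 3.4 = 986 N·m counterclockwise.
Bucket of sand: 16 × 10 = 160 N down at 3.6 m → arm 1.6 m, τ = 160 × 1.6 = 256 N·m counterclockwise.
Box: 32 × 10 = 320 N down at 2.8 m → arm 2.4 m, τ = 320 × 2.4 = 768 N·m counterclockwise.
Net moment of the loads = 4010 N·m counterclockwise.
The upward force F acts at the left end, arm 5.2 m, giving F × 5.2 clockwise.
Στ = 0 ⇒ F × 5.2 = 4010 ⇒ F = 4010 / 5.2 = 771 N.

F ≈ 771 N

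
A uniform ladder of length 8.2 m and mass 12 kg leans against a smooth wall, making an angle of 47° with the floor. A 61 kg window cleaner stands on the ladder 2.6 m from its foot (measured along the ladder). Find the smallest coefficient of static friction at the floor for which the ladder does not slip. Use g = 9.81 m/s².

Choose the foot of the ladder as the axis so the floor normal and friction both act there and drop out.
Ladder weight 12×9.81 = 117.7 N acts at 4.1 m along the ladder; its horizontal arm is 4.1·cos47° = 2.796 m → τ = 329.1 N·m clockwise.
Window cleaner: 61×9.81 = 598.4 N at 2.6 m → arm 1.773 m → τ = 1061 N·m clockwise.
Wall normal N acts horizontally at the top; its moment arm is the height L sinθ = 8.2·sin47° = 5.997 m, counterclockwise.
Setting net torque to zero: N × 5.997 = 1390 → N = 231.8 N.
ΣFx = 0 ⇒ f = N_wall = 231.8 N. ΣFy = 0 ⇒ N_floor = 716.1 N.
μ_min = f / N_floor = 231.8 / 716.1 = 0.324.

μ_min ≈ 0.324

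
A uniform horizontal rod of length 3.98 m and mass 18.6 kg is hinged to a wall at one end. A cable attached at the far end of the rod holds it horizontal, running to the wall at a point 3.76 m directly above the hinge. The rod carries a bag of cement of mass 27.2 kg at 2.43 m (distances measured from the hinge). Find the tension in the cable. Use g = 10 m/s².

Take moments about the hinge.
Beam weight: 18.6 × 10 = 186 N down at 1.99 m → arm 1.99 m, τ = 186 × 1.99 = 370.1 N·m clockwise.
Bag of cement: 27.2 × 10 = 272 N down at 2.43 m → arm 2.43 m, τ = 272 × 2.43 = 661 N·m clockwise.
Total clockwise load moment = 1031 N·m.
The cable tension T acts at 3.98 m; only its component perpendicular to the rod, T sinθ, produces torque. sinθ = h/√(h²+d²) = 3.76/√(3.76²+3.98²) = 0.6867.
Balancing moments: T × 3.98 × 0.6867 = 1031, giving T = 1031 / 2.733 = 377 N.

T ≈ 377 N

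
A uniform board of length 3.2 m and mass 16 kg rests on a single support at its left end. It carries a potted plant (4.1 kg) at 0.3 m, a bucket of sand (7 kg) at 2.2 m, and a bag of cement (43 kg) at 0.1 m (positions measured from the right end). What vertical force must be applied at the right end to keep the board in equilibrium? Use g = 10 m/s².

F ≈ 556 N

Taking torques about the left end:
Beam weight: 16 × 10 = 160 N down at 1.6 m → arm 1.6 m, τ = 160 × 1.6 = 256 N·m clockwise.
Potted plant: 4.1 × 10 = 41 N down at 0.3 m → arm 2.9 m, τ = 41 × 2.9 = 118.9 N·m clockwise.
Bucket of sand: 7 × 10 = 70 N down at 2.2 m → arm 1 m, τ = 70 × 1 = 70 N·m clockwise.
Bag of cement: 43 × 10 = 430 N down at 0.1 m → arm 3.1 m, τ = 430 × 3.1 = 1333 N·m clockwise.
Net moment of the loads = 1778 N·m clockwise.
The upward force F acts at the right end, arm 3.2 m, giving F × 3.2 counterclockwise.
Στ = 0 ⇒ F × 3.2 = 1778 ⇒ F = 1778 / 3.2 = 556 N.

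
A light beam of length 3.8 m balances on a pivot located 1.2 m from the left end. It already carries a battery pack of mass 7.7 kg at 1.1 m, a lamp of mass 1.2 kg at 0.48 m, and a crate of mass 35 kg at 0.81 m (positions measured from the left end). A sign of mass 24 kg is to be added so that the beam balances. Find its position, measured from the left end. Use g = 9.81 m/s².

Sum moments about the pivot (at 1.2 m from the left end) (the support reaction has zero arm there).
Battery pack: 7.7 × 9.81 = 75.54 N down at 1.1 m → arm 0.1 m, τ = 75.54 × 0.1 = 7.554 N·m counterclockwise.
Lamp: 1.2 × 9.81 = 11.77 N down at 0.48 m → arm 0.72 m, τ = 11.77 × 0.72 = 8.474 N·m counterclockwise.
Crate: 35 × 9.81 = 343.4 N down at 0.81 m → arm 0.39 m, τ = 343.4 × 0.39 = 133.9 N·m counterclockwise.
Net moment of existing loads = 149.9 N·m counterclockwise.
The sign weighs 24 × 9.81 = 235.4 N and must supply an equal clockwise moment, so its lever arm about the pivot is 149.9 / 235.4 = 0.637 m.
That puts it at 1.2 + 0.637 = 1.84 m from the left end.

x ≈ 1.84 m from the left end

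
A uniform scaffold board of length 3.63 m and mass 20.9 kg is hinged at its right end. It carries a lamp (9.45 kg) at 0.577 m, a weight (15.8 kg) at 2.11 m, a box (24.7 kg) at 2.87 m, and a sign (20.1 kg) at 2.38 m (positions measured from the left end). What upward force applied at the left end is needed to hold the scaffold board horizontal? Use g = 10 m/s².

F ≈ 371 N

Taking torques about the right end:
Beam weight: 20.9 × 10 = 209 N down at 1.815 m → arm 1.815 m, τ = 209 × 1.815 = 379.3 N·m counterclockwise.
Lamp: 9.45 × 10 = 94.5 N down at 0.577 m → arm 3.053 m, τ = 94.5 × 3.053 = 288.5 N·m counterclockwise.
Weight: 15.8 × 10 = 158 N down at 2.11 m → arm 1.52 m, τ = 158 × 1.52 = 240.2 N·m counterclockwise.
Box: 24.7 × 10 = 247 N down at 2.87 m → arm 0.76 m, τ = 247 × 0.76 = 187.7 N·m counterclockwise.
Sign: 20.1 × 10 = 201 N down at 2.38 m → arm 1.25 m, τ = 201 × 1.25 = 251.2 N·m counterclockwise.
Net moment of the loads = 1347 N·m counterclockwise.
The upward force F acts at the left end, arm 3.63 m, giving F × 3.63 clockwise.
Setting net torque to zero: F × 3.63 = 1347 → F = 1347 / 3.63 = 371 N.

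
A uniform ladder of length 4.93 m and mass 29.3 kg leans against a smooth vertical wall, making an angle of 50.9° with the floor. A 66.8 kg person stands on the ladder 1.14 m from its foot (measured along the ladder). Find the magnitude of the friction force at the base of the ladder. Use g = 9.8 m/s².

Take moments about the foot of the ladder.
Ladder weight 29.3×9.8 = 287.1 N acts at 2.465 m along the ladder; its horizontal arm is 2.465·cos50.9° = 1.555 m → τ = 446.4 N·m clockwise.
Person: 66.8×9.8 = 654.6 N at 1.14 m → arm 0.719 m → τ = 470.7 N·m clockwise.
Wall normal N acts horizontally at the top; its moment arm is the height L sinθ = 4.93·sin50.9° = 3.826 m, counterclockwise.
Balancing moments: N × 3.826 = 917.1, giving N = 240 N.
ΣFx = 0: friction at the foot balances the wall's push, so f = N_wall = 240 N.

f ≈ 240 N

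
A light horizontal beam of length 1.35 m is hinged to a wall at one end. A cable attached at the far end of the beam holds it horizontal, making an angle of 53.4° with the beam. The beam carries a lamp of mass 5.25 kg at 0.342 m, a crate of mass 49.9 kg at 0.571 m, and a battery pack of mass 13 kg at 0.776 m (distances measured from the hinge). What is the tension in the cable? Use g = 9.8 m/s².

Taking torques about the hinge:
Lamp: 5.25 × 9.8 = 51.45 N down at 0.342 m → arm 0.342 m, τ = 51.45 × 0.342 = 17.6 N·m clockwise.
Crate: 49.9 × 9.8 = 489 N down at 0.571 m → arm 0.571 m, τ = 489 × 0.571 = 279.2 N·m clockwise.
Battery pack: 13 × 9.8 = 127.4 N down at 0.776 m → arm 0.776 m, τ = 127.4 × 0.776 = 98.86 N·m clockwise.
Total clockwise load moment = 395.7 N·m.
The cable tension T acts at 1.35 m; only its component perpendicular to the beam, T sinθ, produces torque. sin 53.4° = 0.8028.
Setting net torque to zero: T × 1.35 × 0.8028 = 395.7 → T = 395.7 / 1.084 = 365 N.

T ≈ 365 N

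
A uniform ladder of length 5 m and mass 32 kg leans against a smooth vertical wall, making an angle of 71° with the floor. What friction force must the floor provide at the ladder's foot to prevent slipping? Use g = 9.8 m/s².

Choose the foot of the ladder as the axis so the floor normal and friction both act there and drop out.
Ladder weight 32×9.8 = 313.6 N acts at 2.5 m along the ladder; its horizontal arm is 2.5·cos71° = 0.8139 m → τ = 255.2 N·m clockwise.
Wall normal N acts horizontally at the top; its moment arm is the height L sinθ = 5·sin71° = 4.728 m, counterclockwise.
Στ = 0 ⇒ N × 4.728 = 255.2 ⇒ N = 54 N.
ΣFx = 0: friction at the foot balances the wall's push, so f = N_wall = 54 N.

f ≈ 54 N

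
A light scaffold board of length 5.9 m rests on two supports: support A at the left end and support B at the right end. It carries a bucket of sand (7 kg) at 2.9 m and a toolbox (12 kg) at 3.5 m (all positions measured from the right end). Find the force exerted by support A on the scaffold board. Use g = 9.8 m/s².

R_A ≈ 103 N

Choose support B as the axis so its reaction then has zero moment arm.
Bucket of sand: 7 × 9.8 = 68.6 N down at 2.9 m → arm 2.9 m, τ = 68.6 × 2.9 = 198.9 N·m counterclockwise.
Toolbox: 12 × 9.8 = 117.6 N down at 3.5 m → arm 3.5 m, τ = 117.6 × 3.5 = 411.6 N·m counterclockwise.
Net load moment about support B = 610.5 N·m counterclockwise.
Reaction R at support A is upward at 5.9 m, arm 5.9 m → moment R × 5.9 clockwise.
For rotational equilibrium, R × 5.9 = 610.5, so R = 103 N.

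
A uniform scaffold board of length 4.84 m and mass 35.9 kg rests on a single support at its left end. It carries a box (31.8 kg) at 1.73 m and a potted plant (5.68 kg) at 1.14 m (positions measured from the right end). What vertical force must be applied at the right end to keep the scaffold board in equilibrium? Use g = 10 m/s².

F ≈ 427 N

Sum moments about the left end (the unknown pivot reaction has zero arm there).
Beam weight: 35.9 × 10 = 359 N down at 2.42 m → arm 2.42 m, τ = 359 × 2.42 = 868.8 N·m clockwise.
Box: 31.8 × 10 = 318 N down at 1.73 m → arm 3.11 m, τ = 318 × 3.11 = 989 N·m clockwise.
Potted plant: 5.68 × 10 = 56.8 N down at 1.14 m → arm 3.7 m, τ = 56.8 × 3.7 = 210.2 N·m clockwise.
Net moment of the loads = 2068 N·m clockwise.
The upward force F acts at the right end, arm 4.84 m, giving F × 4.84 counterclockwise.
Balancing moments: F × 4.84 = 2068, giving F = 2068 / 4.84 = 427 N.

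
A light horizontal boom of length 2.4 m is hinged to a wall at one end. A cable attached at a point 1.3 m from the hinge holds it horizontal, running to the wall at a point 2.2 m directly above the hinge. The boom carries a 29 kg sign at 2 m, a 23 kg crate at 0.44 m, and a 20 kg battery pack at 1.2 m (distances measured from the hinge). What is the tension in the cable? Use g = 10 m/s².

T ≈ 823 N

About the hinge:
Sign: 29 × 10 = 290 N down at 2 m → arm 2 m, τ = 290 × 2 = 580 N·m clockwise.
Crate: 23 × 10 = 230 N down at 0.44 m → arm 0.44 m, τ = 230 × 0.44 = 101.2 N·m clockwise.
Battery pack: 20 × 10 = 200 N down at 1.2 m → arm 1.2 m, τ = 200 × 1.2 = 240 N·m clockwise.
Total clockwise load moment = 921.2 N·m.
The cable tension T acts at 1.3 m; only its component perpendicular to the boom, T sinθ, produces torque. sinθ = h/√(h²+d²) = 2.2/√(2.2²+1.3²) = 0.8609.
For rotational equilibrium, T × 1.3 × 0.8609 = 921.2, so T = 921.2 / 1.119 = 823 N.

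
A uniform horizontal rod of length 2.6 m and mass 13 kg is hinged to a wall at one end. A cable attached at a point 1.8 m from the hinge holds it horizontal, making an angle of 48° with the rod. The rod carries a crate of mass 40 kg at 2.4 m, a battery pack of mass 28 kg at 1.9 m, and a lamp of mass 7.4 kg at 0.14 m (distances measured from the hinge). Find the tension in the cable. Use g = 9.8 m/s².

T ≈ 1220 N

Take moments about the hinge.
Beam weight: 13 × 9.8 = 127.4 N down at 1.3 m → arm 1.3 m, τ = 127.4 × 1.3 = 165.6 N·m clockwise.
Crate: 40 × 9.8 = 392 N down at 2.4 m → arm 2.4 m, τ = 392 × 2.4 = 940.8 N·m clockwise.
Battery pack: 28 × 9.8 = 274.4 N down at 1.9 m → arm 1.9 m, τ = 274.4 × 1.9 = 521.4 N·m clockwise.
Lamp: 7.4 × 9.8 = 72.52 N down at 0.14 m → arm 0.14 m, τ = 72.52 × 0.14 = 10.15 N·m clockwise.
Total clockwise load moment = 1638 N·m.
The cable tension T acts at 1.8 m; only its component perpendicular to the rod, T sinθ, produces torque. sin 48° = 0.7431.
Στ = 0 ⇒ T × 1.8 × 0.7431 = 1638 ⇒ T = 1638 / 1.338 = 1220 N.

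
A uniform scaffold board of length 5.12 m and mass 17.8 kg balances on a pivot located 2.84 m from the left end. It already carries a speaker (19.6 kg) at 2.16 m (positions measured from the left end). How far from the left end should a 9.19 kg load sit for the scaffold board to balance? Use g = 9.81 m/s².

x ≈ 4.83 m from the left end

Sum moments about the pivot (at 2.84 m from the left end) (the support reaction has zero arm there).
Beam weight: 17.8 × 9.81 = 174.6 N down at 2.56 m → arm 0.28 m, τ = 174.6 × 0.28 = 48.89 N·m counterclockwise.
Speaker: 19.6 × 9.81 = 192.3 N down at 2.16 m → arm 0.68 m, τ = 192.3 × 0.68 = 130.8 N·m counterclockwise.
Net moment of existing loads = 179.7 N·m counterclockwise.
The load weighs 9.19 × 9.81 = 90.15 N and must supply an equal clockwise moment, so its lever arm about the pivot is 179.7 / 90.15 = 1.99 m.
That puts it at 2.84 + 1.99 = 4.83 m from the left end.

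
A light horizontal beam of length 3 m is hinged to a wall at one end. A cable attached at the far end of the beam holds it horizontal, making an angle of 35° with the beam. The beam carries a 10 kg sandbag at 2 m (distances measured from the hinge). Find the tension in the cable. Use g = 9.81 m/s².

Take moments about the hinge.
Sandbag: 10 × 9.81 = 98.1 N down at 2 m → arm 2 m, τ = 98.1 × 2 = 196.2 N·m clockwise.
Total clockwise load moment = 196.2 N·m.
The cable tension T acts at 3 m; only its component perpendicular to the beam, T sinθ, produces torque. sin 35° = 0.5736.
Στ = 0 ⇒ T × 3 × 0.5736 = 196.2 ⇒ T = 196.2 / 1.721 = 114 N.

T ≈ 114 N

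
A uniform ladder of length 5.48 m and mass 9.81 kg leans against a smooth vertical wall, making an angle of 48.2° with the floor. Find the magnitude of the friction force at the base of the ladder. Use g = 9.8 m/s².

Take moments about the foot of the ladder.
Ladder weight 9.81×9.8 = 96.14 N acts at 2.74 m along the ladder; its horizontal arm is 2.74·cos48.2° = 1.826 m → τ = 175.6 N·m clockwise.
Wall normal N acts horizontally at the top; its moment arm is the height L sinθ = 5.48·sin48.2° = 4.085 m, counterclockwise.
Setting net torque to zero: N × 4.085 = 175.6 → N = 43 N.
ΣFx = 0: friction at the foot balances the wall's push, so f = N_wall = 43 N.

f ≈ 43 N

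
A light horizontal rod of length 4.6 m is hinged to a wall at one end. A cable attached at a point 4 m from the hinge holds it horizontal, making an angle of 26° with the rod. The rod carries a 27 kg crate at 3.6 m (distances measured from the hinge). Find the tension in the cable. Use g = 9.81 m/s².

T ≈ 544 N

Sum moments about the hinge (the unknown hinge reaction has zero arm there).
Crate: 27 × 9.81 = 264.9 N down at 3.6 m → arm 3.6 m, τ = 264.9 × 3.6 = 953.6 N·m clockwise.
Total clockwise load moment = 953.6 N·m.
The cable tension T acts at 4 m; only its component perpendicular to the rod, T sinθ, produces torque. sin 26° = 0.4384.
Στ = 0 ⇒ T × 4 × 0.4384 = 953.6 ⇒ T = 953.6 / 1.754 = 544 N.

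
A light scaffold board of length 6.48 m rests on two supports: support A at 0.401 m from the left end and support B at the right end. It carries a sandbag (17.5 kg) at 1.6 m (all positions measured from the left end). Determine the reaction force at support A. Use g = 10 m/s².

Taking torques about support B:
Sandbag: 17.5 × 10 = 175 N down at 1.6 m → arm 4.88 m, τ = 175 × 4.88 = 854 N·m counterclockwise.
Net load moment about support B = 854 N·m counterclockwise.
Reaction R at support A is upward at 0.401 m, arm 6.079 m → moment R × 6.079 clockwise.
Στ = 0 ⇒ R × 6.079 = 854 ⇒ R = 140 N.

R_A ≈ 140 N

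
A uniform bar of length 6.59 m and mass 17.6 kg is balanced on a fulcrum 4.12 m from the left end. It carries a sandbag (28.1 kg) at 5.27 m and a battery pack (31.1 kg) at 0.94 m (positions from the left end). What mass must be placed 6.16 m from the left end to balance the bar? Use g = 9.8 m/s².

m ≈ 39.8 kg

Sum moments about the fulcrum (at 4.12 m from the left end) (the support reaction has zero arm there).
Beam weight: 17.6 × 9.8 = 172.5 N down at 3.295 m → arm 0.825 m, τ = 172.5 × 0.825 = 142.3 N·m counterclockwise.
Sandbag: 28.1 × 9.8 = 275.4 N down at 5.27 m → arm 1.15 m, τ = 275.4 × 1.15 = 316.7 N·m clockwise.
Battery pack: 31.1 × 9.8 = 304.8 N down at 0.94 m → arm 3.18 m, τ = 304.8 × 3.18 = 969.3 N·m counterclockwise.
Net moment of known loads = 794.9 N·m counterclockwise.
An unknown mass m at 6.16 m has arm 2.04 m; its moment is m·g·2.04 clockwise.
For rotational equilibrium, m × 9.8 × 2.04 = 794.9, so m = 794.9 / (9.8 × 2.04) = 39.8 kg.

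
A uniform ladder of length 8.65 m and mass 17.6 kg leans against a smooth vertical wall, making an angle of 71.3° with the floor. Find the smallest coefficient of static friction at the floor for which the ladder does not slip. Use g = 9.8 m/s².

μ_min ≈ 0.169

Sum moments about the foot of the ladder (the floor normal and friction both act there and drop out).
Ladder weight 17.6×9.8 = 172.5 N acts at 4.325 m along the ladder; its horizontal arm is 4.325·cos71.3° = 1.387 m → τ = 239.3 N·m clockwise.
Wall normal N acts horizontally at the top; its moment arm is the height L sinθ = 8.65·sin71.3° = 8.193 m, counterclockwise.
Balancing moments: N × 8.193 = 239.3, giving N = 29.21 N.
ΣFx = 0 ⇒ f = N_wall = 29.21 N. ΣFy = 0 ⇒ N_floor = 172.5 N.
μ_min = f / N_floor = 29.21 / 172.5 = 0.169.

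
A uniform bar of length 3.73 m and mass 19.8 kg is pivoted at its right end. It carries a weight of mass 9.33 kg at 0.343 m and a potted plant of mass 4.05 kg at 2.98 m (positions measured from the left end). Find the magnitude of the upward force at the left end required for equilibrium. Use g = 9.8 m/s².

F ≈ 188 N

About the right end:
Beam weight: 19.8 × 9.8 = 194 N down at 1.865 m → arm 1.865 m, τ = 194 × 1.865 = 361.8 N·m counterclockwise.
Weight: 9.33 × 9.8 = 91.43 N down at 0.343 m → arm 3.387 m, τ = 91.43 × 3.387 = 309.7 N·m counterclockwise.
Potted plant: 4.05 × 9.8 = 39.69 N down at 2.98 m → arm 0.75 m, τ = 39.69 × 0.75 = 29.77 N·m counterclockwise.
Net moment of the loads = 701.3 N·m counterclockwise.
The upward force F acts at the left end, arm 3.73 m, giving F × 3.73 clockwise.
For rotational equilibrium, F × 3.73 = 701.3, so F = 701.3 / 3.73 = 188 N.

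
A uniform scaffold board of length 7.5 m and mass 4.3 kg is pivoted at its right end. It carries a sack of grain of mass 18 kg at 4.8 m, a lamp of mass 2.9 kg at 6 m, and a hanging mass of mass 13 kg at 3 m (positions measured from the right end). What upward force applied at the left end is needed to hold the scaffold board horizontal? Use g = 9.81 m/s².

Taking torques about the right end:
Beam weight: 4.3 × 9.81 = 42.18 N down at 3.75 m → arm 3.75 m, τ = 42.18 × 3.75 = 158.2 N·m counterclockwise.
Sack of grain: 18 × 9.81 = 176.6 N down at 4.8 m → arm 4.8 m, τ = 176.6 × 4.8 = 847.7 N·m counterclockwise.
Lamp: 2.9 × 9.81 = 28.45 N down at 6 m → arm 6 m, τ = 28.45 × 6 = 170.7 N·m counterclockwise.
Hanging mass: 13 × 9.81 = 127.5 N down at 3 m → arm 3 m, τ = 127.5 × 3 = 382.5 N·m counterclockwise.
Net moment of the loads = 1559 N·m counterclockwise.
The upward force F acts at the left end, arm 7.5 m, giving F × 7.5 clockwise.
Balancing moments: F × 7.5 = 1559, giving F = 1559 / 7.5 = 208 N.

F ≈ 208 N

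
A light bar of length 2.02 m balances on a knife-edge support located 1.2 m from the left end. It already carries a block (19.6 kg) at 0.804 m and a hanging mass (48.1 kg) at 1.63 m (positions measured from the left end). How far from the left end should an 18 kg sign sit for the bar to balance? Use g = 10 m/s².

About the knife-edge support (at 1.2 m from the left end):
Block: 19.6 × 10 = 196 N down at 0.804 m → arm 0.396 m, τ = 196 × 0.396 = 77.62 N·m counterclockwise.
Hanging mass: 48.1 × 10 = 481 N down at 1.63 m → arm 0.43 m, τ = 481 × 0.43 = 206.8 N·m clockwise.
Net moment of existing loads = 129.2 N·m clockwise.
The sign weighs 18 × 10 = 180 N and must supply an equal counterclockwise moment, so its lever arm about the knife-edge support is 129.2 / 180 = 0.718 m.
That puts it at 1.2 − 0.718 = 0.482 m from the left end.

x ≈ 0.482 m from the left end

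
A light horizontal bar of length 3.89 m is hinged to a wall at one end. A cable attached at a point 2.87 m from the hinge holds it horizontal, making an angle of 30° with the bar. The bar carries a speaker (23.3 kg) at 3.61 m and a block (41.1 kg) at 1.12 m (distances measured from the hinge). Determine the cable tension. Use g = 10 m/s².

T ≈ 907 N

Choose the hinge as the axis so the unknown hinge reaction has zero arm there.
Speaker: 23.3 × 10 = 233 N down at 3.61 m → arm 3.61 m, τ = 233 × 3.61 = 841.1 N·m clockwise.
Block: 41.1 × 10 = 411 N down at 1.12 m → arm 1.12 m, τ = 411 × 1.12 = 460.3 N·m clockwise.
Total clockwise load moment = 1301 N·m.
The cable tension T acts at 2.87 m; only its component perpendicular to the bar, T sinθ, produces torque. sin 30° = 0.5.
For rotational equilibrium, T × 2.87 × 0.5 = 1301, so T = 1301 / 1.435 = 907 N.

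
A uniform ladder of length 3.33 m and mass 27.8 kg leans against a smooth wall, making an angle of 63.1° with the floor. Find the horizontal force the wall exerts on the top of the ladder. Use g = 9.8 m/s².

Taking torques about the foot of the ladder:
Ladder weight 27.8×9.8 = 272.4 N acts at 1.665 m along the ladder; its horizontal arm is 1.665·cos63.1° = 0.7533 m → τ = 205.2 N·m clockwise.
Wall normal N acts horizontally at the top; its moment arm is the height L sinθ = 3.33·sin63.1° = 2.97 m, counterclockwise.
Setting net torque to zero: N × 2.97 = 205.2 → N = 69.1 N.

N_wall ≈ 69.1 N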